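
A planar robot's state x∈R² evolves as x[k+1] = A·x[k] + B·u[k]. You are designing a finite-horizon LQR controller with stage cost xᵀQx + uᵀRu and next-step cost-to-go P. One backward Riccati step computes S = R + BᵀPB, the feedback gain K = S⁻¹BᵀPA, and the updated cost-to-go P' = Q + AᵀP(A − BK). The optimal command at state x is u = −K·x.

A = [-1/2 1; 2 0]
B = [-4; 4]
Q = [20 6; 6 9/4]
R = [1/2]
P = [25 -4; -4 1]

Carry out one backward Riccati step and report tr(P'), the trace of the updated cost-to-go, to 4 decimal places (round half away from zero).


BᵀP = [-116.0000 20.0000]
S = R + BᵀPB = [1/2] + [544.0000] = [544.5000]
BᵀPA = [98.0000 -116.0000]
K = S⁻¹·BᵀPA = [0.1800 -0.2130]
A−BK = [0.2199 0.1478; 1.2801 0.8522]
AᵀP(A−BK) = [0.6118 0.3779; 0.3779 0.2874]
P' = Q + AᵀP(A−BK) = [20.6118 6.3779; 6.3779 2.5374]
tr(P') = 23.1492

23.1492


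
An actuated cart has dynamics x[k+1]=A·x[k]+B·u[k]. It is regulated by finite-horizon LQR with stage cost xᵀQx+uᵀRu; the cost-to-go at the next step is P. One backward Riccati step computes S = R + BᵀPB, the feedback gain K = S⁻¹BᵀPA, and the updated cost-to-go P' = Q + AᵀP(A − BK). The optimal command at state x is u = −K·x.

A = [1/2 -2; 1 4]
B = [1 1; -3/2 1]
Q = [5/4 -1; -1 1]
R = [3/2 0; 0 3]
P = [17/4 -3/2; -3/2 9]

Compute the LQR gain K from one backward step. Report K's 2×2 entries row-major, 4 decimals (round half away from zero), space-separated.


-0.2418 -2.2870 0.5147 0.3819

BᵀP = [6.5000 -15.0000; 2.7500 7.5000]
S = R + BᵀPB = [3/2 0; 0 3] + [29.0000 -8.5000; -8.5000 10.2500] = [30.5000 -8.5000; -8.5000 13.2500]
BᵀPA = [-11.7500 -73.0000; 8.8750 24.5000]
K = S⁻¹·BᵀPA = [-0.2418 -2.2870; 0.5147 0.3819]
A−BK = [0.2271 -0.0949; 0.1226 0.1876]
AᵀP(A−BK) = [1.1534 1.4881; 1.4881 8.6915]
P' = Q + AᵀP(A−BK) = [2.4034 0.4881; 0.4881 9.6915]
tr(P') = 12.0949


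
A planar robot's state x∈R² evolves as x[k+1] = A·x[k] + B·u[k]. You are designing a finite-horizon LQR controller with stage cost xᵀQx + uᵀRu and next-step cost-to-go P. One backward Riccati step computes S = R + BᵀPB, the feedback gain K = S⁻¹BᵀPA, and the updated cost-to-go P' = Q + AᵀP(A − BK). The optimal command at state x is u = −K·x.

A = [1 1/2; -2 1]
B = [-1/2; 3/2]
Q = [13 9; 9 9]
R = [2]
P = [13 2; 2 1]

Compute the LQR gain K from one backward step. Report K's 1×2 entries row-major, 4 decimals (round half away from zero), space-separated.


-1.0000 -0.2778

BᵀP = [-3.5000 0.5000]
S = R + BᵀPB = [2] + [2.5000] = [4.5000]
BᵀPA = [-4.5000 -1.2500]
K = S⁻¹·BᵀPA = [-1.0000 -0.2778]
A−BK = [0.5000 0.3611; -0.5000 1.4167]
AᵀP(A−BK) = [4.5000 3.2500; 3.2500 5.9028]
P' = Q + AᵀP(A−BK) = [17.5000 12.2500; 12.2500 14.9028]
tr(P') = 32.4028


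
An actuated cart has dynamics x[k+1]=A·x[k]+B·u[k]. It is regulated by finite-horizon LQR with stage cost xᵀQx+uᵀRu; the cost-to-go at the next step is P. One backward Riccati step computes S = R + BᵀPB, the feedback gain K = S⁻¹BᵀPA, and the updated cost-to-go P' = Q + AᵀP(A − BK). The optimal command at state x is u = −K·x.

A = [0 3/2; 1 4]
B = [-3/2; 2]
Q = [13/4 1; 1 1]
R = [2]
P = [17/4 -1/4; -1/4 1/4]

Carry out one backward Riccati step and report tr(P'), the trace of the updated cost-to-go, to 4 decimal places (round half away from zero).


11.7078

BᵀP = [-6.8750 0.8750]
S = R + BᵀPB = [2] + [12.0625] = [14.0625]
BᵀPA = [0.8750 -6.8125]
K = S⁻¹·BᵀPA = [0.0622 -0.4844]
A−BK = [0.0933 0.7733; 0.8756 4.9689]
AᵀP(A−BK) = [0.1956 1.0489; 1.0489 7.2622]
P' = Q + AᵀP(A−BK) = [3.4456 2.0489; 2.0489 8.2622]
tr(P') = 11.7078


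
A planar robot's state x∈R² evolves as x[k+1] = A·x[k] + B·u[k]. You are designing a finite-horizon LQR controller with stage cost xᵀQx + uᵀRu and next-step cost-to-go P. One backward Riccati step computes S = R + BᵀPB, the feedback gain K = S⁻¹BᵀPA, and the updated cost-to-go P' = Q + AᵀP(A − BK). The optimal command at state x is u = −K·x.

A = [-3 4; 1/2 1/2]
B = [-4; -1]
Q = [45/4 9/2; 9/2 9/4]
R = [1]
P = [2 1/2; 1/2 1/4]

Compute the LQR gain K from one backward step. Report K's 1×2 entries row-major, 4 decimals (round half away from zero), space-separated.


BᵀP = [-8.5000 -2.2500]
S = R + BᵀPB = [1] + [36.2500] = [37.2500]
BᵀPA = [24.3750 -35.1250]
K = S⁻¹·BᵀPA = [0.6544 -0.9430]
A−BK = [-0.3826 0.2282; 1.1544 -0.4430]
AᵀP(A−BK) = [0.6124 -0.7030; -0.7030 0.9413]
P' = Q + AᵀP(A−BK) = [11.8624 3.7970; 3.7970 3.1913]
tr(P') = 15.0537

0.6544 -0.9430


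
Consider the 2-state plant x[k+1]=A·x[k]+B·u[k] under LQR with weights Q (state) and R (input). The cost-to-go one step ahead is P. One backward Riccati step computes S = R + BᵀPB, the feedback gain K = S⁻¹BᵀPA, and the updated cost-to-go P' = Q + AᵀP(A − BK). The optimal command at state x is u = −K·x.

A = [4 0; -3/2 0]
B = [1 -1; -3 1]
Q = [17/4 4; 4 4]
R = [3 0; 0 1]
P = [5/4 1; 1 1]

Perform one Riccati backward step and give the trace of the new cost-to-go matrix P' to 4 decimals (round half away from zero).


BᵀP = [-1.7500 -2.0000; -0.2500 0.0000]
S = R + BᵀPB = [3 0; 0 1] + [4.2500 -0.2500; -0.2500 0.2500] = [7.2500 -0.2500; -0.2500 1.2500]
BᵀPA = [-4.0000 0.0000; -1.0000 0.0000]
K = S⁻¹·BᵀPA = [-0.5833 0.0000; -0.9167 0.0000]
A−BK = [3.6667 0.0000; -2.3333 0.0000]
AᵀP(A−BK) = [7.0000 0.0000; 0.0000 0.0000]
P' = Q + AᵀP(A−BK) = [11.2500 4.0000; 4.0000 4.0000]
tr(P') = 15.2500

15.2500


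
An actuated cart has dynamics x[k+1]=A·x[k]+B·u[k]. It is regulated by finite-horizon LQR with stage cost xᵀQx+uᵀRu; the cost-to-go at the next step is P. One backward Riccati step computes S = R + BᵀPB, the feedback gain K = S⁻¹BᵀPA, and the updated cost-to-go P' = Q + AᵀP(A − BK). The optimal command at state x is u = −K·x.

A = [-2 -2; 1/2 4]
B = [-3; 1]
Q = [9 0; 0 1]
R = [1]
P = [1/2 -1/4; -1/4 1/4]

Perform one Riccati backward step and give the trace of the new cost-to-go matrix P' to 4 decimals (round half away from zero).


BᵀP = [-1.7500 1.0000]
S = R + BᵀPB = [1] + [6.2500] = [7.2500]
BᵀPA = [4.0000 7.5000]
K = S⁻¹·BᵀPA = [0.5517 1.0345]
A−BK = [-0.3448 1.1034; -0.0517 2.9655]
AᵀP(A−BK) = [0.3556 0.6121; 0.6121 2.2414]
P' = Q + AᵀP(A−BK) = [9.3556 0.6121; 0.6121 3.2414]
tr(P') = 12.5970

12.5970


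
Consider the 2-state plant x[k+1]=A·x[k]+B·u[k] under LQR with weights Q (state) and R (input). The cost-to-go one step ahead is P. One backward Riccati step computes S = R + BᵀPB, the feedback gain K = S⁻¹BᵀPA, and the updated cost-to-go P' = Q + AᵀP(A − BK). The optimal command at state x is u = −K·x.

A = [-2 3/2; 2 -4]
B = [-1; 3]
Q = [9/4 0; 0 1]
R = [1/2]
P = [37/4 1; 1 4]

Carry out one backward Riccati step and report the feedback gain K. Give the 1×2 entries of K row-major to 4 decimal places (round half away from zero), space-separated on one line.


BᵀP = [-6.2500 11.0000]
S = R + BᵀPB = [1/2] + [39.2500] = [39.7500]
BᵀPA = [34.5000 -53.3750]
K = S⁻¹·BᵀPA = [0.8679 -1.3428]
A−BK = [-1.1321 0.1572; -0.6038 0.0283]
AᵀP(A−BK) = [15.0566 -2.4245; -2.4245 1.1423]
P' = Q + AᵀP(A−BK) = [17.3066 -2.4245; -2.4245 2.1423]
tr(P') = 19.4489

0.8679 -1.3428


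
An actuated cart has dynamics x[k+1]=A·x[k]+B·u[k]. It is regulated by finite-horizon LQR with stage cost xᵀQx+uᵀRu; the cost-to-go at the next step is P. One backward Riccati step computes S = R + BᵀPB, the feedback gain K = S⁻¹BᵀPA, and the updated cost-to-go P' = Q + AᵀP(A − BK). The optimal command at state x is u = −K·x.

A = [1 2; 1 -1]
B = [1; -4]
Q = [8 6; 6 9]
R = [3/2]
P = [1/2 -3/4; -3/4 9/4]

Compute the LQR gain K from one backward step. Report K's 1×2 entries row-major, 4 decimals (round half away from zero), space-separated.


BᵀP = [3.5000 -9.7500]
S = R + BᵀPB = [3/2] + [42.5000] = [44.0000]
BᵀPA = [-6.2500 16.7500]
K = S⁻¹·BᵀPA = [-0.1420 0.3807]
A−BK = [1.1420 1.6193; 0.4318 0.5227]
AᵀP(A−BK) = [0.3622 0.3793; 0.3793 0.8736]
P' = Q + AᵀP(A−BK) = [8.3622 6.3793; 6.3793 9.8736]
tr(P') = 18.2358

-0.1420 0.3807


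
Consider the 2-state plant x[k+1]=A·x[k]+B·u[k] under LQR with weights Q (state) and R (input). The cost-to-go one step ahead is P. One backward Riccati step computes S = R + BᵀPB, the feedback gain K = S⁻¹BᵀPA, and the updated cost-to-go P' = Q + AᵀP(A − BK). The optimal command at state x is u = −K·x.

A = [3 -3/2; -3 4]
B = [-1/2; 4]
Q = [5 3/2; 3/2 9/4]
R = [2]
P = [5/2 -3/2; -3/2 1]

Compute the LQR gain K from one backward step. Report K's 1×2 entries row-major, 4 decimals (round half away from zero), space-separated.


-1.4619 1.2132

BᵀP = [-7.2500 4.7500]
S = R + BᵀPB = [2] + [22.6250] = [24.6250]
BᵀPA = [-36.0000 29.8750]
K = S⁻¹·BᵀPA = [-1.4619 1.2132]
A−BK = [2.2690 -0.8934; 2.8477 -0.8528]
AᵀP(A−BK) = [5.8706 -4.3249; -4.3249 3.3807]
P' = Q + AᵀP(A−BK) = [10.8706 -2.8249; -2.8249 5.6307]
tr(P') = 16.5013


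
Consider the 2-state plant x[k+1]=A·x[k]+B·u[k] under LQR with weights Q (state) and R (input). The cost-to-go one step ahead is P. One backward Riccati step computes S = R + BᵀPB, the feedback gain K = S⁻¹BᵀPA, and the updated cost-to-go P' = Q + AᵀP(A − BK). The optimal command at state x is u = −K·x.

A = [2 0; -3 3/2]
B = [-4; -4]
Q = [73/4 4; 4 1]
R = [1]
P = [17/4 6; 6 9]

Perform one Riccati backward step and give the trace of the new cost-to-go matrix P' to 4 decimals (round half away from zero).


BᵀP = [-41.0000 -60.0000]
S = R + BᵀPB = [1] + [404.0000] = [405.0000]
BᵀPA = [98.0000 -90.0000]
K = S⁻¹·BᵀPA = [0.2420 -0.2222]
A−BK = [2.9679 -0.8889; -2.0321 0.6111]
AᵀP(A−BK) = [2.2864 -0.7222; -0.7222 0.2500]
P' = Q + AᵀP(A−BK) = [20.5364 3.2778; 3.2778 1.2500]
tr(P') = 21.7864

21.7864


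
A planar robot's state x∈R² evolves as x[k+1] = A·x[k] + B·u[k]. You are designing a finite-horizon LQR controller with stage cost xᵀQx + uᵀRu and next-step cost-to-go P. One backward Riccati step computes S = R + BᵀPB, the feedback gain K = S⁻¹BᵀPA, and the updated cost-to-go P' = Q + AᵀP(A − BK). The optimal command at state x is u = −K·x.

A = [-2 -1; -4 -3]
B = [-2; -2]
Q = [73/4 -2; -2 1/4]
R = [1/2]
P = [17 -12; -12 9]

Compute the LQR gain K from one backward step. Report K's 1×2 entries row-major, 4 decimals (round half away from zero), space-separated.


-0.4706 -0.9412

BᵀP = [-10.0000 6.0000]
S = R + BᵀPB = [1/2] + [8.0000] = [8.5000]
BᵀPA = [-4.0000 -8.0000]
K = S⁻¹·BᵀPA = [-0.4706 -0.9412]
A−BK = [-2.9412 -2.8824; -4.9412 -4.8824]
AᵀP(A−BK) = [18.1176 18.2353; 18.2353 18.4706]
P' = Q + AᵀP(A−BK) = [36.3676 16.2353; 16.2353 18.7206]
tr(P') = 55.0882


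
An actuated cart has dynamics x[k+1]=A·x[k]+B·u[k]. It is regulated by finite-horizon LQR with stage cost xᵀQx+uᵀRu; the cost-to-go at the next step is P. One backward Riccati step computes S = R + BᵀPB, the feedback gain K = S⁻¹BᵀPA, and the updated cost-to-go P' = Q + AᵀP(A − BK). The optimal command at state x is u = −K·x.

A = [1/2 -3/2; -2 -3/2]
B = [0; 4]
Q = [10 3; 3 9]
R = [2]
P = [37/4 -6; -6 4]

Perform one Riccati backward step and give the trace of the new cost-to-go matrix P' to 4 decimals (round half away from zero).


BᵀP = [-24.0000 16.0000]
S = R + BᵀPB = [2] + [64.0000] = [66.0000]
BᵀPA = [-44.0000 12.0000]
K = S⁻¹·BᵀPA = [-0.6667 0.1818]
A−BK = [0.5000 -1.5000; 0.6667 -2.2273]
AᵀP(A−BK) = [0.9792 -0.4375; -0.4375 0.6307]
P' = Q + AᵀP(A−BK) = [10.9792 2.5625; 2.5625 9.6307]
tr(P') = 20.6098

20.6098


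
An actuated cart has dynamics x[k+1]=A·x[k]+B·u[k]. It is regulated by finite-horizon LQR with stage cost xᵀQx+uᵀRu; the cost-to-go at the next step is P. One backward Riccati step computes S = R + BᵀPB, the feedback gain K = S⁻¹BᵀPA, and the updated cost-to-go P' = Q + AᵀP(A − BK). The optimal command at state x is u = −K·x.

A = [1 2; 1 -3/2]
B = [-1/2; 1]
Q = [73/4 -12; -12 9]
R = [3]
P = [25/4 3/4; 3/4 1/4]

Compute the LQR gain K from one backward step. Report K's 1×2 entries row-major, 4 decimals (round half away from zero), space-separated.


-0.6154 -1.1231

BᵀP = [-2.3750 -0.1250]
S = R + BᵀPB = [3] + [1.0625] = [4.0625]
BᵀPA = [-2.5000 -4.5625]
K = S⁻¹·BᵀPA = [-0.6154 -1.1231]
A−BK = [0.6923 1.4385; 1.6154 -0.3769]
AᵀP(A−BK) = [6.4615 9.6923; 9.6923 15.9385]
P' = Q + AᵀP(A−BK) = [24.7115 -2.3077; -2.3077 24.9385]
tr(P') = 49.6500


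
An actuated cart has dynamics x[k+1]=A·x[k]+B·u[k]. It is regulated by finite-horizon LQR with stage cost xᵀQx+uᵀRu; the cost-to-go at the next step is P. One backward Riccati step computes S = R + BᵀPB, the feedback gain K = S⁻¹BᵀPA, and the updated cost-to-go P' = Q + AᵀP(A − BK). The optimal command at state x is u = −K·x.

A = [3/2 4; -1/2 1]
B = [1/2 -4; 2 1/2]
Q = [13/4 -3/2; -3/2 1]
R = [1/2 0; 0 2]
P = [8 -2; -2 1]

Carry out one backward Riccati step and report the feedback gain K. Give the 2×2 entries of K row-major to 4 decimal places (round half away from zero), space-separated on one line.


BᵀP = [0.0000 1.0000; -33.0000 8.5000]
S = R + BᵀPB = [1/2 0; 0 2] + [2.0000 0.5000; 0.5000 136.2500] = [2.5000 0.5000; 0.5000 138.2500]
BᵀPA = [-0.5000 1.0000; -53.7500 -123.5000]
K = S⁻¹·BᵀPA = [-0.1223 0.5791; -0.3883 -0.8954]
A−BK = [0.0078 0.1288; -0.0612 0.2895]
AᵀP(A−BK) = [0.3152 0.6616; 0.6616 1.8386]
P' = Q + AᵀP(A−BK) = [3.5652 -0.8384; -0.8384 2.8386]
tr(P') = 6.4038

-0.1223 0.5791 -0.3883 -0.8954


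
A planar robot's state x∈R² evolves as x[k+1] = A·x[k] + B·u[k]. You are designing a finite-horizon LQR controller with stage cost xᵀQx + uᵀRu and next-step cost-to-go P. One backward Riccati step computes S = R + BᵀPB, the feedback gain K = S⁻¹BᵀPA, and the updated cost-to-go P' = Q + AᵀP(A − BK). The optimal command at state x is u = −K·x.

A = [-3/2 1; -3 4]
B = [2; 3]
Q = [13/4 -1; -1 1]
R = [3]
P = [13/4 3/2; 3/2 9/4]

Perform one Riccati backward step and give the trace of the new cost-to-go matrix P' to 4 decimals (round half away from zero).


BᵀP = [11.0000 9.7500]
S = R + BᵀPB = [3] + [51.2500] = [54.2500]
BᵀPA = [-45.7500 50.0000]
K = S⁻¹·BᵀPA = [-0.8433 0.9217]
A−BK = [0.1866 -0.8433; -0.4700 1.2350]
AᵀP(A−BK) = [2.4807 -3.2091; -3.2091 5.1671]
P' = Q + AᵀP(A−BK) = [5.7307 -4.2091; -4.2091 6.1671]
tr(P') = 11.8978

11.8978


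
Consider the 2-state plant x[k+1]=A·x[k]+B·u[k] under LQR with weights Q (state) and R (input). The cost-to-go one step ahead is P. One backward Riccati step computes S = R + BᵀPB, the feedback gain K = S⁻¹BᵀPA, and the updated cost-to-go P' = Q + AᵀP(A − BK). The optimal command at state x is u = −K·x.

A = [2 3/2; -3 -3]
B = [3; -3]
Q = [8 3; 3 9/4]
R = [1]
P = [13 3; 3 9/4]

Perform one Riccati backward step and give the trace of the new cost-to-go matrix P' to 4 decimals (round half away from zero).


17.9777

BᵀP = [30.0000 2.2500]
S = R + BᵀPB = [1] + [83.2500] = [84.2500]
BᵀPA = [53.2500 38.2500]
K = S⁻¹·BᵀPA = [0.6320 0.4540]
A−BK = [0.1039 0.1380; -1.1039 -1.6380]
AᵀP(A−BK) = [2.5935 3.5742; 3.5742 5.1343]
P' = Q + AᵀP(A−BK) = [10.5935 6.5742; 6.5742 7.3843]
tr(P') = 17.9777


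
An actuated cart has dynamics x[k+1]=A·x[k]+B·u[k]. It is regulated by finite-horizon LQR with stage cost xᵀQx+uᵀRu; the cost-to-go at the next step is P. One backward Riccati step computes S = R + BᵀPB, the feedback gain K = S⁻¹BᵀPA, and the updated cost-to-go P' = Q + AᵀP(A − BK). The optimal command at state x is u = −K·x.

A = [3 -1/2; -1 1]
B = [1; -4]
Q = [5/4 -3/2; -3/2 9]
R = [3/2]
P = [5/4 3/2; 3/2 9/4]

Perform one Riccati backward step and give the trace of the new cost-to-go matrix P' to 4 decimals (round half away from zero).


BᵀP = [-4.7500 -7.5000]
S = R + BᵀPB = [3/2] + [25.2500] = [26.7500]
BᵀPA = [-6.7500 -5.1250]
K = S⁻¹·BᵀPA = [-0.2523 -0.1916]
A−BK = [3.2523 -0.3084; -2.0093 0.2336]
AᵀP(A−BK) = [2.7967 -0.1682; -0.1682 0.0806]
P' = Q + AᵀP(A−BK) = [4.0467 -1.6682; -1.6682 9.0806]
tr(P') = 13.1273

13.1273


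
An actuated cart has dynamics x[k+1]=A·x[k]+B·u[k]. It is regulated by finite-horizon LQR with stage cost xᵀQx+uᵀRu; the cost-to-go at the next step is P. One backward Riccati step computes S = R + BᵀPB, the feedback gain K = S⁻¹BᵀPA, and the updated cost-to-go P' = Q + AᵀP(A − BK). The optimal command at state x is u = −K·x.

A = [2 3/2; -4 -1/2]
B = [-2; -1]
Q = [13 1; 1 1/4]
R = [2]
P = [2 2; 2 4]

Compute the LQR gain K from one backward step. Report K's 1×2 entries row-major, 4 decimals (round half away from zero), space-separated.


BᵀP = [-6.0000 -8.0000]
S = R + BᵀPB = [2] + [20.0000] = [22.0000]
BᵀPA = [20.0000 -5.0000]
K = S⁻¹·BᵀPA = [0.9091 -0.2273]
A−BK = [3.8182 1.0455; -3.0909 -0.7273]
AᵀP(A−BK) = [21.8182 4.5455; 4.5455 1.3636]
P' = Q + AᵀP(A−BK) = [34.8182 5.5455; 5.5455 1.6136]
tr(P') = 36.4318

0.9091 -0.2273


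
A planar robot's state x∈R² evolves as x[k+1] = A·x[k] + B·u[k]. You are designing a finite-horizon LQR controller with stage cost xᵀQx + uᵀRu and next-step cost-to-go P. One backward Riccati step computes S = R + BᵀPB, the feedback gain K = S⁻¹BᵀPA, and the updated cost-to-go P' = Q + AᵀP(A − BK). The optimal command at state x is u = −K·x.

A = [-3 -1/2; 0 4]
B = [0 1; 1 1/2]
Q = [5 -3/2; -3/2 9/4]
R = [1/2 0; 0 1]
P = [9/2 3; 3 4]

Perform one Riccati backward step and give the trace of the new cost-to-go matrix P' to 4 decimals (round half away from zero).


BᵀP = [3.0000 4.0000; 6.0000 5.0000]
S = R + BᵀPB = [1/2 0; 0 1] + [4.0000 5.0000; 5.0000 8.5000] = [4.5000 5.0000; 5.0000 9.5000]
BᵀPA = [-9.0000 14.5000; -18.0000 17.0000]
K = S⁻¹·BᵀPA = [0.2535 2.9718; -2.0282 0.2254]
A−BK = [-0.9718 -0.7254; 0.7606 0.9155]
AᵀP(A−BK) = [6.2746 1.5528; 1.5528 6.2025]
P' = Q + AᵀP(A−BK) = [11.2746 0.0528; 0.0528 8.4525]
tr(P') = 19.7271

19.7271


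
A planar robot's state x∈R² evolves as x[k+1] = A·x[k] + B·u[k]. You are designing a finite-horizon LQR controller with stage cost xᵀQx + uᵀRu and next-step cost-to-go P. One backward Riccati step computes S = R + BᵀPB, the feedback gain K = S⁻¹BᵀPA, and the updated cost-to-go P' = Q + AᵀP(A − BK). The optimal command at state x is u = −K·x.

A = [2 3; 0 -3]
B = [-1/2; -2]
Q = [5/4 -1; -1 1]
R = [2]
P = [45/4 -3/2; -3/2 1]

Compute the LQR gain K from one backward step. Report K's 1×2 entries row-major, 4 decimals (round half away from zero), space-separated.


BᵀP = [-2.6250 -1.2500]
S = R + BᵀPB = [2] + [3.8125] = [5.8125]
BᵀPA = [-5.2500 -4.1250]
K = S⁻¹·BᵀPA = [-0.9032 -0.7097]
A−BK = [1.5484 2.6452; -1.8065 -4.4194]
AᵀP(A−BK) = [40.2581 72.7742; 72.7742 134.3226]
P' = Q + AᵀP(A−BK) = [41.5081 71.7742; 71.7742 135.3226]
tr(P') = 176.8306

-0.9032 -0.7097


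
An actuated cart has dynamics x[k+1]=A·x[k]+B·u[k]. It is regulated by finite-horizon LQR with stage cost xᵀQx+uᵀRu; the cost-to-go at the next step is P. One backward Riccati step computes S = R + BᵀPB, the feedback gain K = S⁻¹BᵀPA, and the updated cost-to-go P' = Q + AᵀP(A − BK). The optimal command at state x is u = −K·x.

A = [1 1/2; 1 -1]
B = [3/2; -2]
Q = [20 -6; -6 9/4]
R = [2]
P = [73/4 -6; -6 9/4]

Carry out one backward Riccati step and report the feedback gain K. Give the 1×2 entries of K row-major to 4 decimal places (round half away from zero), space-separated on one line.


BᵀP = [39.3750 -13.5000]
S = R + BᵀPB = [2] + [86.0625] = [88.0625]
BᵀPA = [25.8750 33.1875]
K = S⁻¹·BᵀPA = [0.2938 0.3769]
A−BK = [0.5593 -0.0653; 1.5877 -0.2463]
AᵀP(A−BK) = [0.8973 0.1237; 0.1237 0.3054]
P' = Q + AᵀP(A−BK) = [20.8973 -5.8763; -5.8763 2.5554]
tr(P') = 23.4526

0.2938 0.3769


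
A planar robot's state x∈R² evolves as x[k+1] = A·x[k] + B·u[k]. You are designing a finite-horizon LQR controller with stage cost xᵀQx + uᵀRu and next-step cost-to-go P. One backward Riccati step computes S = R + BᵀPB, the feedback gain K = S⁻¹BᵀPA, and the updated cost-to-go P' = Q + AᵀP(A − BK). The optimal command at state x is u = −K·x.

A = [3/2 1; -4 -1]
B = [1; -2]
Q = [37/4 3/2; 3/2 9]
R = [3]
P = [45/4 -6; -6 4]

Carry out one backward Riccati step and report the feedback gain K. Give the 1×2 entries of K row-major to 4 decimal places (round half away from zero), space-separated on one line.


BᵀP = [23.2500 -14.0000]
S = R + BᵀPB = [3] + [51.2500] = [54.2500]
BᵀPA = [90.8750 37.2500]
K = S⁻¹·BᵀPA = [1.6751 0.6866]
A−BK = [-0.1751 0.3134; -0.6498 0.3733]
AᵀP(A−BK) = [9.0864 3.4770; 3.4770 1.6728]
P' = Q + AᵀP(A−BK) = [18.3364 4.9770; 4.9770 10.6728]
tr(P') = 29.0092

1.6751 0.6866


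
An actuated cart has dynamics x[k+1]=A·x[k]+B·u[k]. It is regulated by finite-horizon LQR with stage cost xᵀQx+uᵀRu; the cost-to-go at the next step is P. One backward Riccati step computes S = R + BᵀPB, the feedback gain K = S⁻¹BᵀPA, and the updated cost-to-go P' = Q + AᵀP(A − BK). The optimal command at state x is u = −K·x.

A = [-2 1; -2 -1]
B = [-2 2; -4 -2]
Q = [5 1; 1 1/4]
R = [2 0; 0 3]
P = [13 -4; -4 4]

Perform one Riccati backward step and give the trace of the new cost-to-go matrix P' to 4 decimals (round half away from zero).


BᵀP = [-10.0000 -8.0000; 34.0000 -16.0000]
S = R + BᵀPB = [2 0; 0 3] + [52.0000 -4.0000; -4.0000 100.0000] = [54.0000 -4.0000; -4.0000 103.0000]
BᵀPA = [36.0000 -2.0000; -36.0000 50.0000]
K = S⁻¹·BᵀPA = [0.6426 -0.0011; -0.3246 0.4854]
A−BK = [-0.0656 0.0270; -0.0786 -0.0335]
AᵀP(A−BK) = [1.1814 -0.4868; -0.4868 0.7281]
P' = Q + AᵀP(A−BK) = [6.1814 0.5132; 0.5132 0.9781]
tr(P') = 7.1595

7.1595


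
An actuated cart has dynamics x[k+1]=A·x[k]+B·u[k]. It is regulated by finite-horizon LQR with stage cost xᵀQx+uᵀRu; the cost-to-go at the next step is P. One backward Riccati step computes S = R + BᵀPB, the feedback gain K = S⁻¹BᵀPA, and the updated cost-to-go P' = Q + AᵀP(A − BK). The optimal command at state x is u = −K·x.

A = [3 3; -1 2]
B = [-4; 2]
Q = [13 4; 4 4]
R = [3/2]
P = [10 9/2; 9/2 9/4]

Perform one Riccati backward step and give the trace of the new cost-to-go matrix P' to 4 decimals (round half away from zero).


BᵀP = [-31.0000 -13.5000]
S = R + BᵀPB = [3/2] + [97.0000] = [98.5000]
BᵀPA = [-79.5000 -120.0000]
K = S⁻¹·BᵀPA = [-0.8071 -1.2183]
A−BK = [-0.2284 -1.8731; 0.6142 4.4365]
AᵀP(A−BK) = [1.0850 2.1472; 2.1472 6.8071]
P' = Q + AᵀP(A−BK) = [14.0850 6.1472; 6.1472 10.8071]
tr(P') = 24.8921

24.8921


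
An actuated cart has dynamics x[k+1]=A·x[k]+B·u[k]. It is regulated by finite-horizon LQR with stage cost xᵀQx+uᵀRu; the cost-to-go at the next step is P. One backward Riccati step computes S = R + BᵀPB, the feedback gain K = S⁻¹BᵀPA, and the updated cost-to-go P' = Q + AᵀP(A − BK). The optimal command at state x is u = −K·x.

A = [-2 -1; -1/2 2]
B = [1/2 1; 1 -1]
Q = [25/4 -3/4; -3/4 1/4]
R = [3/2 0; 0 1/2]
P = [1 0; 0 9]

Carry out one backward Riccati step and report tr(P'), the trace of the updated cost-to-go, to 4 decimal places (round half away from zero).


10.4900

BᵀP = [0.5000 9.0000; 1.0000 -9.0000]
S = R + BᵀPB = [3/2 0; 0 1/2] + [9.2500 -8.5000; -8.5000 10.0000] = [10.7500 -8.5000; -8.5000 10.5000]
BᵀPA = [-5.5000 17.5000; 2.5000 -19.0000]
K = S⁻¹·BᵀPA = [-0.8985 0.5477; -0.4892 -1.3662]
A−BK = [-1.0615 0.0923; -0.0908 0.0862]
AᵀP(A−BK) = [2.5315 -0.5723; -0.5723 1.4585]
P' = Q + AᵀP(A−BK) = [8.7815 -1.3223; -1.3223 1.7085]
tr(P') = 10.4900


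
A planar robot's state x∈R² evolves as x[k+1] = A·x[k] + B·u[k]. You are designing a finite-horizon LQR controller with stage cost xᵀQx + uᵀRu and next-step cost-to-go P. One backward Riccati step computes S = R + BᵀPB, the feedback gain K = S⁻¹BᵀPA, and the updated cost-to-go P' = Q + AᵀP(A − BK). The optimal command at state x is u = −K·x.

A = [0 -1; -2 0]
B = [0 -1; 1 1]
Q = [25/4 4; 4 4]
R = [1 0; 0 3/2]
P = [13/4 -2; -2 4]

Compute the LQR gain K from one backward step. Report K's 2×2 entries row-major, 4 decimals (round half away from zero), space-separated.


BᵀP = [-2.0000 4.0000; -5.2500 6.0000]
S = R + BᵀPB = [1 0; 0 3/2] + [4.0000 6.0000; 6.0000 11.2500] = [5.0000 6.0000; 6.0000 12.7500]
BᵀPA = [-8.0000 2.0000; -12.0000 5.2500]
K = S⁻¹·BᵀPA = [-1.0811 -0.2162; -0.4324 0.5135]
A−BK = [-0.4324 -0.4865; -0.4865 -0.2973]
AᵀP(A−BK) = [2.1622 0.4324; 0.4324 0.9865]
P' = Q + AᵀP(A−BK) = [8.4122 4.4324; 4.4324 4.9865]
tr(P') = 13.3986

-1.0811 -0.2162 -0.4324 0.5135


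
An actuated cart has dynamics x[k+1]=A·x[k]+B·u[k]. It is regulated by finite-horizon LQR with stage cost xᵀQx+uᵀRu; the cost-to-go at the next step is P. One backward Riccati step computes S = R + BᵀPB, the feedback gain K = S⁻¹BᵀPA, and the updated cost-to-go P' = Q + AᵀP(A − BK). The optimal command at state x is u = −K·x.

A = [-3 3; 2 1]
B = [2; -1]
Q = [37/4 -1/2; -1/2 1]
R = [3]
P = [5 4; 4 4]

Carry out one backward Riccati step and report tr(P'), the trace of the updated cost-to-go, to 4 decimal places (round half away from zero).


BᵀP = [6.0000 4.0000]
S = R + BᵀPB = [3] + [8.0000] = [11.0000]
BᵀPA = [-10.0000 22.0000]
K = S⁻¹·BᵀPA = [-0.9091 2.0000]
A−BK = [-1.1818 -1.0000; 1.0909 3.0000]
AᵀP(A−BK) = [3.9091 -5.0000; -5.0000 29.0000]
P' = Q + AᵀP(A−BK) = [13.1591 -5.5000; -5.5000 30.0000]
tr(P') = 43.1591

43.1591


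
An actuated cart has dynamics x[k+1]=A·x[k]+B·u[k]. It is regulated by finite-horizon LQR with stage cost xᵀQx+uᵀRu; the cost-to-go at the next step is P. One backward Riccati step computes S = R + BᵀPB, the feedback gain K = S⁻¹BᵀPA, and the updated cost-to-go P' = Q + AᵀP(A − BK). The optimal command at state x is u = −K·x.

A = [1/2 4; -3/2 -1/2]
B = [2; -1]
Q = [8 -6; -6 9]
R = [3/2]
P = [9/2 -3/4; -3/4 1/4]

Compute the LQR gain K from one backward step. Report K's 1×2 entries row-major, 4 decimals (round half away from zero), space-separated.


0.3297 1.7527

BᵀP = [9.7500 -1.7500]
S = R + BᵀPB = [3/2] + [21.2500] = [22.7500]
BᵀPA = [7.5000 39.8750]
K = S⁻¹·BᵀPA = [0.3297 1.7527]
A−BK = [-0.1593 0.4945; -1.1703 1.2527]
AᵀP(A−BK) = [0.3400 0.7294; 0.7294 5.1717]
P' = Q + AᵀP(A−BK) = [8.3400 -5.2706; -5.2706 14.1717]
tr(P') = 22.5117


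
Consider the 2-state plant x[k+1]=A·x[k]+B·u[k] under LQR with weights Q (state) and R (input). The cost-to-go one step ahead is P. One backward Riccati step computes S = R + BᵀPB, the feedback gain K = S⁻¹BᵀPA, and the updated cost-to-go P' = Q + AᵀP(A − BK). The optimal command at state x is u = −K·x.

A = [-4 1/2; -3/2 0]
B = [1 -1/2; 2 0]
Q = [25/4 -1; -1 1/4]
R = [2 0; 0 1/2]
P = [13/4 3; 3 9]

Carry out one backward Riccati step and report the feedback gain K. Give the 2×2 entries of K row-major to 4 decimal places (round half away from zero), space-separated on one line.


BᵀP = [9.2500 21.0000; -1.6250 -1.5000]
S = R + BᵀPB = [2 0; 0 1/2] + [51.2500 -4.6250; -4.6250 0.8125] = [53.2500 -4.6250; -4.6250 1.3125]
BᵀPA = [-68.5000 4.6250; 8.7500 -0.8125]
K = S⁻¹·BᵀPA = [-1.0193 0.0477; 3.0747 -0.4510]
A−BK = [-1.4433 0.2268; 0.5387 -0.0954]
AᵀP(A−BK) = [11.5219 -1.5374; -1.5374 0.2255]
P' = Q + AᵀP(A−BK) = [17.7719 -2.5374; -2.5374 0.4755]
tr(P') = 18.2474

-1.0193 0.0477 3.0747 -0.4510


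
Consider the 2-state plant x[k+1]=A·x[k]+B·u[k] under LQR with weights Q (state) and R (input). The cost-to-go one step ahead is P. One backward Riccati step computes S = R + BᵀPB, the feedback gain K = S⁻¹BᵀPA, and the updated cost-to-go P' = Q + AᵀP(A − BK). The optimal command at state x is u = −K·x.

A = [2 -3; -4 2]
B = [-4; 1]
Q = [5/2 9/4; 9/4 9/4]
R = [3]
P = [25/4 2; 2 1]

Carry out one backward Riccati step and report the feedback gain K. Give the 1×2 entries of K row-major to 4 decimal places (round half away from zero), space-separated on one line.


BᵀP = [-23.0000 -7.0000]
S = R + BᵀPB = [3] + [85.0000] = [88.0000]
BᵀPA = [-18.0000 55.0000]
K = S⁻¹·BᵀPA = [-0.2045 0.6250]
A−BK = [1.1818 -0.5000; -3.7955 1.3750]
AᵀP(A−BK) = [5.3182 -2.2500; -2.2500 1.8750]
P' = Q + AᵀP(A−BK) = [7.8182 0.0000; 0.0000 4.1250]
tr(P') = 11.9432

-0.2045 0.6250


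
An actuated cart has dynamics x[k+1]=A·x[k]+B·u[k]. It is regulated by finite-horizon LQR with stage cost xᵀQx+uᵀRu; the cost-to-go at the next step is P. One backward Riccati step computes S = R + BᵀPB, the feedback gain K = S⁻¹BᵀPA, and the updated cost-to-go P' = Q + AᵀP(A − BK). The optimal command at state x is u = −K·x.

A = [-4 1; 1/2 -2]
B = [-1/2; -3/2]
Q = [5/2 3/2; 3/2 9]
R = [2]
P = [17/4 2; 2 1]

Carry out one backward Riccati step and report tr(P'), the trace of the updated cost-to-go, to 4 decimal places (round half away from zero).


27.4192

BᵀP = [-5.1250 -2.5000]
S = R + BᵀPB = [2] + [6.3125] = [8.3125]
BᵀPA = [19.2500 -0.1250]
K = S⁻¹·BᵀPA = [2.3158 -0.0150]
A−BK = [-2.8421 0.9925; 3.9737 -2.0226]
AᵀP(A−BK) = [15.6711 -0.7105; -0.7105 0.2481]
P' = Q + AᵀP(A−BK) = [18.1711 0.7895; 0.7895 9.2481]
tr(P') = 27.4192


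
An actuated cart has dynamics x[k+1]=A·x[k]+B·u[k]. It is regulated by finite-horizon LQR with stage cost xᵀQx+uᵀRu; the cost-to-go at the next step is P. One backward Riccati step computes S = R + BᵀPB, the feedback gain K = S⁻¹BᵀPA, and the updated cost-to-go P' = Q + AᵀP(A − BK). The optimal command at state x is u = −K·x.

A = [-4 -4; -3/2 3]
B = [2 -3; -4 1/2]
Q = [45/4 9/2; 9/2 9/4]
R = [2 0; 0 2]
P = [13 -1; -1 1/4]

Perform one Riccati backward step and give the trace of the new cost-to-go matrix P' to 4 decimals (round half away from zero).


BᵀP = [30.0000 -3.0000; -39.5000 3.1250]
S = R + BᵀPB = [2 0; 0 2] + [72.0000 -91.5000; -91.5000 120.0625] = [74.0000 -91.5000; -91.5000 122.0625]
BᵀPA = [-115.5000 -129.0000; 153.3125 167.3750]
K = S⁻¹·BᵀPA = [-0.1062 -0.6530; 1.1764 0.8817]
A−BK = [-0.2584 -0.0488; -2.5130 -0.0530]
AᵀP(A−BK) = [3.9385 2.2741; 2.2741 2.4342]
P' = Q + AᵀP(A−BK) = [15.1885 6.7741; 6.7741 4.6842]
tr(P') = 19.8727

19.8727


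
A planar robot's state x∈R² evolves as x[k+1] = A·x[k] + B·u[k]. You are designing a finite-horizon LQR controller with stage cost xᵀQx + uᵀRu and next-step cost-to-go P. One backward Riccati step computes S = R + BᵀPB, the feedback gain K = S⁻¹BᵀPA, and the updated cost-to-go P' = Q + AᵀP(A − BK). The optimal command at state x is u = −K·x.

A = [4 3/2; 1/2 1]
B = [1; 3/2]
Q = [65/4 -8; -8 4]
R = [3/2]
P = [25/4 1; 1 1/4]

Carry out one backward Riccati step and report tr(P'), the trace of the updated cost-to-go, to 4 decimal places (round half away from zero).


BᵀP = [7.7500 1.3750]
S = R + BᵀPB = [3/2] + [9.8125] = [11.3125]
BᵀPA = [31.6875 13.0000]
K = S⁻¹·BᵀPA = [2.8011 1.1492]
A−BK = [1.1989 0.3508; -3.7017 -0.7238]
AᵀP(A−BK) = [15.3025 5.9606; 5.9606 2.3733]
P' = Q + AᵀP(A−BK) = [31.5525 -2.0394; -2.0394 6.3733]
tr(P') = 37.9258

37.9258


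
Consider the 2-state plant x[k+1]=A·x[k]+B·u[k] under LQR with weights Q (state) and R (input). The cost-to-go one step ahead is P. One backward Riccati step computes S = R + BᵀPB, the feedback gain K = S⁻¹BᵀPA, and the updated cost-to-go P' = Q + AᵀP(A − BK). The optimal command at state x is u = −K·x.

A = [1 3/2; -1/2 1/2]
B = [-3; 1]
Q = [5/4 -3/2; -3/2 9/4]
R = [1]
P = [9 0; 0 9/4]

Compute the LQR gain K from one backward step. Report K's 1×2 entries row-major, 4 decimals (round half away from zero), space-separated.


-0.3338 -0.4674

BᵀP = [-27.0000 2.2500]
S = R + BᵀPB = [1] + [83.2500] = [84.2500]
BᵀPA = [-28.1250 -39.3750]
K = S⁻¹·BᵀPA = [-0.3338 -0.4674]
A−BK = [-0.0015 0.0979; -0.1662 0.9674]
AᵀP(A−BK) = [0.1736 -0.2070; -0.2070 2.4102]
P' = Q + AᵀP(A−BK) = [1.4236 -1.7070; -1.7070 4.6602]
tr(P') = 6.0838


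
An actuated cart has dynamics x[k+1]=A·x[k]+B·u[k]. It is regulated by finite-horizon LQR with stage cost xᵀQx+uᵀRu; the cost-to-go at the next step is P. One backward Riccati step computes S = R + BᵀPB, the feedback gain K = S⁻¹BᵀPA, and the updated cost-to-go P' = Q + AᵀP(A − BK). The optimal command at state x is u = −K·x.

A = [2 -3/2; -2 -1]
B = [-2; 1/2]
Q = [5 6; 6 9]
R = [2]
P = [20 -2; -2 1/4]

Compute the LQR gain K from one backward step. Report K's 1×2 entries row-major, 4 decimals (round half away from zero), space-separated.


BᵀP = [-41.0000 4.1250]
S = R + BᵀPB = [2] + [84.0625] = [86.0625]
BᵀPA = [-90.2500 57.3750]
K = S⁻¹·BᵀPA = [-1.0487 0.6667]
A−BK = [-0.0973 -0.1667; -1.4757 -1.3333]
AᵀP(A−BK) = [2.3588 -1.3333; -1.3333 1.0000]
P' = Q + AᵀP(A−BK) = [7.3588 4.6667; 4.6667 10.0000]
tr(P') = 17.3588

-1.0487 0.6667


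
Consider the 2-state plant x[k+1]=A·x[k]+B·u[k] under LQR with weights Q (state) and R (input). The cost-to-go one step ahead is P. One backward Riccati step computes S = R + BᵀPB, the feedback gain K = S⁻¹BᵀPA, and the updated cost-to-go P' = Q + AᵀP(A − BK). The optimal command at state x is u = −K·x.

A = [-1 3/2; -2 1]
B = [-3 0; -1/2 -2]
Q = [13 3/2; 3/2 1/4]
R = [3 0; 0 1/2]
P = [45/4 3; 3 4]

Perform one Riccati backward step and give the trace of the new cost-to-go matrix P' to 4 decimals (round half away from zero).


BᵀP = [-35.2500 -11.0000; -6.0000 -8.0000]
S = R + BᵀPB = [3 0; 0 1/2] + [111.2500 22.0000; 22.0000 16.0000] = [114.2500 22.0000; 22.0000 16.5000]
BᵀPA = [57.2500 -63.8750; 22.0000 -17.0000]
K = S⁻¹·BᵀPA = [0.3288 -0.4853; 0.8950 -0.3833]
A−BK = [-0.0137 0.0442; -0.0456 -0.0092]
AᵀP(A−BK) = [0.7390 -0.6609; -0.6609 0.7998]
P' = Q + AᵀP(A−BK) = [13.7390 0.8391; 0.8391 1.0498]
tr(P') = 14.7887

14.7887


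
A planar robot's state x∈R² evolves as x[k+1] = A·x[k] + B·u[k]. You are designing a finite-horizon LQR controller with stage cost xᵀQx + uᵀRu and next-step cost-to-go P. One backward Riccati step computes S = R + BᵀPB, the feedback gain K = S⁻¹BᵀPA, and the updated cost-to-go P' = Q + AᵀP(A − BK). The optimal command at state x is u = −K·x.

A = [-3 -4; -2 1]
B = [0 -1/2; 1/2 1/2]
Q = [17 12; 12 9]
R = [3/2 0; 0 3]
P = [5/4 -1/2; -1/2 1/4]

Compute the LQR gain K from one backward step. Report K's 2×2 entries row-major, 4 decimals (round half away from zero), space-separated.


0.2595 0.5954 0.5038 1.0382

BᵀP = [-0.2500 0.1250; -0.8750 0.3750]
S = R + BᵀPB = [3/2 0; 0 3] + [0.0625 0.1875; 0.1875 0.6250] = [1.5625 0.1875; 0.1875 3.6250]
BᵀPA = [0.5000 1.1250; 1.8750 3.8750]
K = S⁻¹·BᵀPA = [0.2595 0.5954; 0.5038 1.0382]
A−BK = [-2.7481 -3.4809; -2.3817 0.1832]
AᵀP(A−BK) = [5.1756 9.7557; 9.7557 19.5573]
P' = Q + AᵀP(A−BK) = [22.1756 21.7557; 21.7557 28.5573]
tr(P') = 50.7328


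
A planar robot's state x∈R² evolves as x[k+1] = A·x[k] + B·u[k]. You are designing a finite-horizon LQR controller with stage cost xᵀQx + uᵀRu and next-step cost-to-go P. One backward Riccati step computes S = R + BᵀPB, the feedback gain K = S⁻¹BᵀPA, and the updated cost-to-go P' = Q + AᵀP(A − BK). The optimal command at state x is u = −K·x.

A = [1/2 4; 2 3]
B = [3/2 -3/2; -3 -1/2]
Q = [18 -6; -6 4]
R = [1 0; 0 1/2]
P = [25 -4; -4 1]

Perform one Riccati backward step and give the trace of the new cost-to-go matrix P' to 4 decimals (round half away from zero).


BᵀP = [49.5000 -9.0000; -35.5000 5.5000]
S = R + BᵀPB = [1 0; 0 1/2] + [101.2500 -69.7500; -69.7500 50.5000] = [102.2500 -69.7500; -69.7500 51.0000]
BᵀPA = [6.7500 171.0000; -6.7500 -125.5000]
K = S⁻¹·BᵀPA = [-0.3619 -0.0933; -0.6273 -2.5884]
A−BK = [0.1019 0.2574; 0.6005 1.4259]
AᵀP(A−BK) = [0.4584 1.1582; 1.1582 4.1119]
P' = Q + AᵀP(A−BK) = [18.4584 -4.8418; -4.8418 8.1119]
tr(P') = 26.5703

26.5703


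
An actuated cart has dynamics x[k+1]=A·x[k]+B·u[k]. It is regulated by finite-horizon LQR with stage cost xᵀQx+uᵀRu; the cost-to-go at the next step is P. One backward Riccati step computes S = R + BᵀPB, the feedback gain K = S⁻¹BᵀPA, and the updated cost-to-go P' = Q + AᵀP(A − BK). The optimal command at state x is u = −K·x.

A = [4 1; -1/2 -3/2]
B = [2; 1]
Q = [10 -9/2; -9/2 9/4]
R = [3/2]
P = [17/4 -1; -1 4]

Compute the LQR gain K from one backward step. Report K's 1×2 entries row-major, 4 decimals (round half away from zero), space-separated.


1.5676 0.2432

BᵀP = [7.5000 2.0000]
S = R + BᵀPB = [3/2] + [17.0000] = [18.5000]
BᵀPA = [29.0000 4.5000]
K = S⁻¹·BᵀPA = [1.5676 0.2432]
A−BK = [0.8649 0.5135; -2.0676 -1.7432]
AᵀP(A−BK) = [27.5405 19.4459; 19.4459 15.1554]
P' = Q + AᵀP(A−BK) = [37.5405 14.9459; 14.9459 17.4054]
tr(P') = 54.9459


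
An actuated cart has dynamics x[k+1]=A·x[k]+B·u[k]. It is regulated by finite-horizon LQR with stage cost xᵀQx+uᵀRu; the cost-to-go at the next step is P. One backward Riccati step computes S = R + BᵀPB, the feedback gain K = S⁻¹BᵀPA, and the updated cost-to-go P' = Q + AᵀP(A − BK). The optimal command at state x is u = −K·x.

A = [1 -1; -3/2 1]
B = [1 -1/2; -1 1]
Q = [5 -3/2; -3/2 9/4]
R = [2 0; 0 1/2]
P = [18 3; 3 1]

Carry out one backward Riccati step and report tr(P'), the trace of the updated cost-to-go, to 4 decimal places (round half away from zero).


9.3517

BᵀP = [15.0000 2.0000; -6.0000 -0.5000]
S = R + BᵀPB = [2 0; 0 1/2] + [13.0000 -5.5000; -5.5000 2.5000] = [15.0000 -5.5000; -5.5000 3.0000]
BᵀPA = [12.0000 -13.0000; -5.2500 5.5000]
K = S⁻¹·BᵀPA = [0.4831 -0.5932; -0.8644 0.7458]
A−BK = [0.0847 -0.0339; -0.1525 -0.3390]
AᵀP(A−BK) = [0.9153 -0.9661; -0.9661 1.1864]
P' = Q + AᵀP(A−BK) = [5.9153 -2.4661; -2.4661 3.4364]
tr(P') = 9.3517


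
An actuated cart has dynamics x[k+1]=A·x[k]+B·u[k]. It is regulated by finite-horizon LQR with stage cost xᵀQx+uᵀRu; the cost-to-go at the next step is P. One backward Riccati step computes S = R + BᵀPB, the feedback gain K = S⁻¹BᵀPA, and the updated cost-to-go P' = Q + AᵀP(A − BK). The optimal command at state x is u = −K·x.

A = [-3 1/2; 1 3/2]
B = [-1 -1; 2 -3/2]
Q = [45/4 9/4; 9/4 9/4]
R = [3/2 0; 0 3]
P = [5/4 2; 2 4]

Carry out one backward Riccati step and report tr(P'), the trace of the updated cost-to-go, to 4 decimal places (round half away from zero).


16.5490

BᵀP = [2.7500 6.0000; -4.2500 -8.0000]
S = R + BᵀPB = [3/2 0; 0 3] + [9.2500 -11.7500; -11.7500 16.2500] = [10.7500 -11.7500; -11.7500 19.2500]
BᵀPA = [-2.2500 10.3750; 4.7500 -14.1250]
K = S⁻¹·BᵀPA = [0.1815 0.4900; 0.3575 -0.4347]
A−BK = [-2.4610 0.5554; 1.1733 -0.1320]
AᵀP(A−BK) = [1.9601 -0.7078; -0.7078 1.0889]
P' = Q + AᵀP(A−BK) = [13.2101 1.5422; 1.5422 3.3389]
tr(P') = 16.5490


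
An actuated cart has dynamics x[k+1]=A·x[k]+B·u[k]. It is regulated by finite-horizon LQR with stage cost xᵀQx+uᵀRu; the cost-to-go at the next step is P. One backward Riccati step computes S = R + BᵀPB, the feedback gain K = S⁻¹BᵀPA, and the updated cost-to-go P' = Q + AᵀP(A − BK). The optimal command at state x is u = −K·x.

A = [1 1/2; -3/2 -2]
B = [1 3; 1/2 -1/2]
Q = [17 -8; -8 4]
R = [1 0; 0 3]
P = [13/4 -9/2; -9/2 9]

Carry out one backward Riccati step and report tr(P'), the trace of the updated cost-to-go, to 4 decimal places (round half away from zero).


31.7435

BᵀP = [1.0000 0.0000; 12.0000 -18.0000]
S = R + BᵀPB = [1 0; 0 3] + [1.0000 3.0000; 3.0000 45.0000] = [2.0000 3.0000; 3.0000 48.0000]
BᵀPA = [1.0000 0.5000; 39.0000 42.0000]
K = S⁻¹·BᵀPA = [-0.7931 -1.1724; 0.8621 0.9483]
A−BK = [-0.7931 -1.1724; -0.6724 -0.9397]
AᵀP(A−BK) = [4.1724 5.1897; 5.1897 6.5711]
P' = Q + AᵀP(A−BK) = [21.1724 -2.8103; -2.8103 10.5711]
tr(P') = 31.7435


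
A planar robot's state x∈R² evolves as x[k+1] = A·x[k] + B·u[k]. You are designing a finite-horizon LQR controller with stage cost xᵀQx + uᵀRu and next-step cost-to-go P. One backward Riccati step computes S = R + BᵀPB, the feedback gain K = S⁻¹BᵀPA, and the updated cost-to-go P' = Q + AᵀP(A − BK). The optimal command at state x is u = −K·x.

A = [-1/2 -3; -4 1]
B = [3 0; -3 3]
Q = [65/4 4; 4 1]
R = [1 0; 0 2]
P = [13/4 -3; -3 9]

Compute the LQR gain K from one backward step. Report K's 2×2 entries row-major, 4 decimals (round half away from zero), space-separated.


-0.0020 -0.8894 -1.2496 -0.5066

BᵀP = [18.7500 -36.0000; -9.0000 27.0000]
S = R + BᵀPB = [1 0; 0 2] + [164.2500 -108.0000; -108.0000 81.0000] = [165.2500 -108.0000; -108.0000 83.0000]
BᵀPA = [134.6250 -92.2500; -103.5000 54.0000]
K = S⁻¹·BᵀPA = [-0.0020 -0.8894; -1.2496 -0.5066]
A−BK = [-0.4940 -0.3319; -0.2572 -0.1482]
AᵀP(A−BK) = [3.7491 1.6681; 1.6681 1.5649]
P' = Q + AᵀP(A−BK) = [19.9991 5.6681; 5.6681 2.5649]
tr(P') = 22.5640
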